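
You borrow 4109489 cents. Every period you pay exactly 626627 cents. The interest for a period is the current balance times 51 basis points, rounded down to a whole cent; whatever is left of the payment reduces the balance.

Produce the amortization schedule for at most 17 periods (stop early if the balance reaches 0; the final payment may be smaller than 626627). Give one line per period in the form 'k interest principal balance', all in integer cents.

1. interest=⌊4109489·51/10000⌋=20958; principal=626627-20958=605669; balance=4109489-605669=3503820
2. interest=⌊3503820·51/10000⌋=17869; principal=626627-17869=608758; balance=3503820-608758=2895062
3. interest=⌊2895062·51/10000⌋=14764; principal=626627-14764=611863; balance=2895062-611863=2283199
4. interest=⌊2283199·51/10000⌋=11644; principal=626627-11644=614983; balance=2283199-614983=1668216
5. interest=⌊1668216·51/10000⌋=8507; principal=626627-8507=618120; balance=1668216-618120=1050096
6. interest=⌊1050096·51/10000⌋=5355; principal=626627-5355=621272; balance=1050096-621272=428824
7. interest=⌊428824·51/10000⌋=2187; principal=min(626627-2187,428824)=428824; balance=428824-428824=0

1 20958 605669 3503820
2 17869 608758 2895062
3 14764 611863 2283199
4 11644 614983 1668216
5 8507 618120 1050096
6 5355 621272 428824
7 2187 428824 0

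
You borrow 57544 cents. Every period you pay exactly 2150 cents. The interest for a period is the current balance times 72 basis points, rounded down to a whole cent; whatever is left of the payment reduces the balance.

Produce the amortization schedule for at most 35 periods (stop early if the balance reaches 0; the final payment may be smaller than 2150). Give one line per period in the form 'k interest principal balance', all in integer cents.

1. interest=⌊57544·72/10000⌋=414; principal=2150-414=1736; balance=57544-1736=55808
2. interest=⌊55808·72/10000⌋=401; principal=2150-401=1749; balance=55808-1749=54059
3. interest=⌊54059·72/10000⌋=389; principal=2150-389=1761; balance=54059-1761=52298
4. interest=⌊52298·72/10000⌋=376; principal=2150-376=1774; balance=52298-1774=50524
5. interest=⌊50524·72/10000⌋=363; principal=2150-363=1787; balance=50524-1787=48737
6. interest=⌊48737·72/10000⌋=350; principal=2150-350=1800; balance=48737-1800=46937
7. interest=⌊46937·72/10000⌋=337; principal=2150-337=1813; balance=46937-1813=45124
8. interest=⌊45124·72/10000⌋=324; principal=2150-324=1826; balance=45124-1826=43298
9. interest=⌊43298·72/10000⌋=311; principal=2150-311=1839; balance=43298-1839=41459
10. interest=⌊41459·72/10000⌋=298; principal=2150-298=1852; balance=41459-1852=39607
11. interest=⌊39607·72/10000⌋=285; principal=2150-285=1865; balance=39607-1865=37742
12. interest=⌊37742·72/10000⌋=271; principal=2150-271=1879; balance=37742-1879=35863
13. interest=⌊35863·72/10000⌋=258; principal=2150-258=1892; balance=35863-1892=33971
14. interest=⌊33971·72/10000⌋=244; principal=2150-244=1906; balance=33971-1906=32065
15. interest=⌊32065·72/10000⌋=230; principal=2150-230=1920; balance=32065-1920=30145
16. interest=⌊30145·72/10000⌋=217; principal=2150-217=1933; balance=30145-1933=28212
17. interest=⌊28212·72/10000⌋=203; principal=2150-203=1947; balance=28212-1947=26265
18. interest=⌊26265·72/10000⌋=189; principal=2150-189=1961; balance=26265-1961=24304
19. interest=⌊24304·72/10000⌋=174; principal=2150-174=1976; balance=24304-1976=22328
20. interest=⌊22328·72/10000⌋=160; principal=2150-160=1990; balance=22328-1990=20338
21. interest=⌊20338·72/10000⌋=146; principal=2150-146=2004; balance=20338-2004=18334
22. interest=⌊18334·72/10000⌋=132; principal=2150-132=2018; balance=18334-2018=16316
23. interest=⌊16316·72/10000⌋=117; principal=2150-117=2033; balance=16316-2033=14283
24. interest=⌊14283·72/10000⌋=102; principal=2150-102=2048; balance=14283-2048=12235
25. interest=⌊12235·72/10000⌋=88; principal=2150-88=2062; balance=12235-2062=10173
26. interest=⌊10173·72/10000⌋=73; principal=2150-73=2077; balance=10173-2077=8096
27. interest=⌊8096·72/10000⌋=58; principal=2150-58=2092; balance=8096-2092=6004
28. interest=⌊6004·72/10000⌋=43; principal=2150-43=2107; balance=6004-2107=3897
29. interest=⌊3897·72/10000⌋=28; principal=2150-28=2122; balance=3897-2122=1775
30. interest=⌊1775·72/10000⌋=12; principal=min(2150-12,1775)=1775; balance=1775-1775=0

1 414 1736 55808
2 401 1749 54059
3 389 1761 52298
4 376 1774 50524
5 363 1787 48737
6 350 1800 46937
7 337 1813 45124
8 324 1826 43298
9 311 1839 41459
10 298 1852 39607
11 285 1865 37742
12 271 1879 35863
13 258 1892 33971
14 244 1906 32065
15 230 1920 30145
16 217 1933 28212
17 203 1947 26265
18 189 1961 24304
19 174 1976 22328
20 160 1990 20338
21 146 2004 18334
22 132 2018 16316
23 117 2033 14283
24 102 2048 12235
25 88 2062 10173
26 73 2077 8096
27 58 2092 6004
28 43 2107 3897
29 28 2122 1775
30 12 1775 0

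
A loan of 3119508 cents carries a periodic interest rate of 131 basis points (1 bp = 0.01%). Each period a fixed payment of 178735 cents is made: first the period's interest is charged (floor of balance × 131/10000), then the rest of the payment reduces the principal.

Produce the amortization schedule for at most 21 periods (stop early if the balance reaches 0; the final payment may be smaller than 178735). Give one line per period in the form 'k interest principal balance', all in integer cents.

1 40865 137870 2981638
2 39059 139676 2841962
3 37229 141506 2700456
4 35375 143360 2557096
5 33497 145238 2411858
6 31595 147140 2264718
7 29667 149068 2115650
8 27715 151020 1964630
9 25736 152999 1811631
10 23732 155003 1656628
11 21701 157034 1499594
12 19644 159091 1340503
13 17560 161175 1179328
14 15449 163286 1016042
15 13310 165425 850617
16 11143 167592 683025
17 8947 169788 513237
18 6723 172012 341225
19 4470 174265 166960
20 2187 166960 0

1. interest=⌊3119508·131/10000⌋=40865; principal=178735-40865=137870; balance=3119508-137870=2981638
2. interest=⌊2981638·131/10000⌋=39059; principal=178735-39059=139676; balance=2981638-139676=2841962
3. interest=⌊2841962·131/10000⌋=37229; principal=178735-37229=141506; balance=2841962-141506=2700456
4. interest=⌊2700456·131/10000⌋=35375; principal=178735-35375=143360; balance=2700456-143360=2557096
5. interest=⌊2557096·131/10000⌋=33497; principal=178735-33497=145238; balance=2557096-145238=2411858
6. interest=⌊2411858·131/10000⌋=31595; principal=178735-31595=147140; balance=2411858-147140=2264718
7. interest=⌊2264718·131/10000⌋=29667; principal=178735-29667=149068; balance=2264718-149068=2115650
8. interest=⌊2115650·131/10000⌋=27715; principal=178735-27715=151020; balance=2115650-151020=1964630
9. interest=⌊1964630·131/10000⌋=25736; principal=178735-25736=152999; balance=1964630-152999=1811631
10. interest=⌊1811631·131/10000⌋=23732; principal=178735-23732=155003; balance=1811631-155003=1656628
11. interest=⌊1656628·131/10000⌋=21701; principal=178735-21701=157034; balance=1656628-157034=1499594
12. interest=⌊1499594·131/10000⌋=19644; principal=178735-19644=159091; balance=1499594-159091=1340503
13. interest=⌊1340503·131/10000⌋=17560; principal=178735-17560=161175; balance=1340503-161175=1179328
14. interest=⌊1179328·131/10000⌋=15449; principal=178735-15449=163286; balance=1179328-163286=1016042
15. interest=⌊1016042·131/10000⌋=13310; principal=178735-13310=165425; balance=1016042-165425=850617
16. interest=⌊850617·131/10000⌋=11143; principal=178735-11143=167592; balance=850617-167592=683025
17. interest=⌊683025·131/10000⌋=8947; principal=178735-8947=169788; balance=683025-169788=513237
18. interest=⌊513237·131/10000⌋=6723; principal=178735-6723=172012; balance=513237-172012=341225
19. interest=⌊341225·131/10000⌋=4470; principal=178735-4470=174265; balance=341225-174265=166960
20. interest=⌊166960·131/10000⌋=2187; principal=min(178735-2187,166960)=166960; balance=166960-166960=0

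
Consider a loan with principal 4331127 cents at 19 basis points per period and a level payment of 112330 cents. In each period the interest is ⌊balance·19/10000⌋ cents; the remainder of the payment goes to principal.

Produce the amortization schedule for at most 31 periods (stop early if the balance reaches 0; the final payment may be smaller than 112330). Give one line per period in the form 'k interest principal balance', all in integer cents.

1. interest=⌊4331127·19/10000⌋=8229; principal=112330-8229=104101; balance=4331127-104101=4227026
2. interest=⌊4227026·19/10000⌋=8031; principal=112330-8031=104299; balance=4227026-104299=4122727
3. interest=⌊4122727·19/10000⌋=7833; principal=112330-7833=104497; balance=4122727-104497=4018230
4. interest=⌊4018230·19/10000⌋=7634; principal=112330-7634=104696; balance=4018230-104696=3913534
5. interest=⌊3913534·19/10000⌋=7435; principal=112330-7435=104895; balance=3913534-104895=3808639
6. interest=⌊3808639·19/10000⌋=7236; principal=112330-7236=105094; balance=3808639-105094=3703545
7. interest=⌊3703545·19/10000⌋=7036; principal=112330-7036=105294; balance=3703545-105294=3598251
8. interest=⌊3598251·19/10000⌋=6836; principal=112330-6836=105494; balance=3598251-105494=3492757
9. interest=⌊3492757·19/10000⌋=6636; principal=112330-6636=105694; balance=3492757-105694=3387063
10. interest=⌊3387063·19/10000⌋=6435; principal=112330-6435=105895; balance=3387063-105895=3281168
11. interest=⌊3281168·19/10000⌋=6234; principal=112330-6234=106096; balance=3281168-106096=3175072
12. interest=⌊3175072·19/10000⌋=6032; principal=112330-6032=106298; balance=3175072-106298=3068774
13. interest=⌊3068774·19/10000⌋=5830; principal=112330-5830=106500; balance=3068774-106500=2962274
14. interest=⌊2962274·19/10000⌋=5628; principal=112330-5628=106702; balance=2962274-106702=2855572
15. interest=⌊2855572·19/10000⌋=5425; principal=112330-5425=106905; balance=2855572-106905=2748667
16. interest=⌊2748667·19/10000⌋=5222; principal=112330-5222=107108; balance=2748667-107108=2641559
17. interest=⌊2641559·19/10000⌋=5018; principal=112330-5018=107312; balance=2641559-107312=2534247
18. interest=⌊2534247·19/10000⌋=4815; principal=112330-4815=107515; balance=2534247-107515=2426732
19. interest=⌊2426732·19/10000⌋=4610; principal=112330-4610=107720; balance=2426732-107720=2319012
20. interest=⌊2319012·19/10000⌋=4406; principal=112330-4406=107924; balance=2319012-107924=2211088
21. interest=⌊2211088·19/10000⌋=4201; principal=112330-4201=108129; balance=2211088-108129=2102959
22. interest=⌊2102959·19/10000⌋=3995; principal=112330-3995=108335; balance=2102959-108335=1994624
23. interest=⌊1994624·19/10000⌋=3789; principal=112330-3789=108541; balance=1994624-108541=1886083
24. interest=⌊1886083·19/10000⌋=3583; principal=112330-3583=108747; balance=1886083-108747=1777336
25. interest=⌊1777336·19/10000⌋=3376; principal=112330-3376=108954; balance=1777336-108954=1668382
26. interest=⌊1668382·19/10000⌋=3169; principal=112330-3169=109161; balance=1668382-109161=1559221
27. interest=⌊1559221·19/10000⌋=2962; principal=112330-2962=109368; balance=1559221-109368=1449853
28. interest=⌊1449853·19/10000⌋=2754; principal=112330-2754=109576; balance=1449853-109576=1340277
29. interest=⌊1340277·19/10000⌋=2546; principal=112330-2546=109784; balance=1340277-109784=1230493
30. interest=⌊1230493·19/10000⌋=2337; principal=112330-2337=109993; balance=1230493-109993=1120500
31. interest=⌊1120500·19/10000⌋=2128; principal=112330-2128=110202; balance=1120500-110202=1010298

1 8229 104101 4227026
2 8031 104299 4122727
3 7833 104497 4018230
4 7634 104696 3913534
5 7435 104895 3808639
6 7236 105094 3703545
7 7036 105294 3598251
8 6836 105494 3492757
9 6636 105694 3387063
10 6435 105895 3281168
11 6234 106096 3175072
12 6032 106298 3068774
13 5830 106500 2962274
14 5628 106702 2855572
15 5425 106905 2748667
16 5222 107108 2641559
17 5018 107312 2534247
18 4815 107515 2426732
19 4610 107720 2319012
20 4406 107924 2211088
21 4201 108129 2102959
22 3995 108335 1994624
23 3789 108541 1886083
24 3583 108747 1777336
25 3376 108954 1668382
26 3169 109161 1559221
27 2962 109368 1449853
28 2754 109576 1340277
29 2546 109784 1230493
30 2337 109993 1120500
31 2128 110202 1010298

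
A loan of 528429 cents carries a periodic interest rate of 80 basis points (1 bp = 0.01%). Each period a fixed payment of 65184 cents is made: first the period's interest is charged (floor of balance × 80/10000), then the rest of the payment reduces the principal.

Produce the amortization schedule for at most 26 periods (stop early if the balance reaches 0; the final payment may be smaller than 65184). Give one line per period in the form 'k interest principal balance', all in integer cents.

1. interest=⌊528429·80/10000⌋=4227; principal=65184-4227=60957; balance=528429-60957=467472
2. interest=⌊467472·80/10000⌋=3739; principal=65184-3739=61445; balance=467472-61445=406027
3. interest=⌊406027·80/10000⌋=3248; principal=65184-3248=61936; balance=406027-61936=344091
4. interest=⌊344091·80/10000⌋=2752; principal=65184-2752=62432; balance=344091-62432=281659
5. interest=⌊281659·80/10000⌋=2253; principal=65184-2253=62931; balance=281659-62931=218728
6. interest=⌊218728·80/10000⌋=1749; principal=65184-1749=63435; balance=218728-63435=155293
7. interest=⌊155293·80/10000⌋=1242; principal=65184-1242=63942; balance=155293-63942=91351
8. interest=⌊91351·80/10000⌋=730; principal=65184-730=64454; balance=91351-64454=26897
9. interest=⌊26897·80/10000⌋=215; principal=min(65184-215,26897)=26897; balance=26897-26897=0

1 4227 60957 467472
2 3739 61445 406027
3 3248 61936 344091
4 2752 62432 281659
5 2253 62931 218728
6 1749 63435 155293
7 1242 63942 91351
8 730 64454 26897
9 215 26897 0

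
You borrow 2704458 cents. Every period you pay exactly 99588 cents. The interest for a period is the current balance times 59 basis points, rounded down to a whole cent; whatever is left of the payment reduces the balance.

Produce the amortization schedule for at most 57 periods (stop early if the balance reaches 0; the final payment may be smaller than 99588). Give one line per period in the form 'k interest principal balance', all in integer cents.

1 15956 83632 2620826
2 15462 84126 2536700
3 14966 84622 2452078
4 14467 85121 2366957
5 13965 85623 2281334
6 13459 86129 2195205
7 12951 86637 2108568
8 12440 87148 2021420
9 11926 87662 1933758
10 11409 88179 1845579
11 10888 88700 1756879
12 10365 89223 1667656
13 9839 89749 1577907
14 9309 90279 1487628
15 8777 90811 1396817
16 8241 91347 1305470
17 7702 91886 1213584
18 7160 92428 1121156
19 6614 92974 1028182
20 6066 93522 934660
21 5514 94074 840586
22 4959 94629 745957
23 4401 95187 650770
24 3839 95749 555021
25 3274 96314 458707
26 2706 96882 361825
27 2134 97454 264371
28 1559 98029 166342
29 981 98607 67735
30 399 67735 0

1. interest=⌊2704458·59/10000⌋=15956; principal=99588-15956=83632; balance=2704458-83632=2620826
2. interest=⌊2620826·59/10000⌋=15462; principal=99588-15462=84126; balance=2620826-84126=2536700
3. interest=⌊2536700·59/10000⌋=14966; principal=99588-14966=84622; balance=2536700-84622=2452078
4. interest=⌊2452078·59/10000⌋=14467; principal=99588-14467=85121; balance=2452078-85121=2366957
5. interest=⌊2366957·59/10000⌋=13965; principal=99588-13965=85623; balance=2366957-85623=2281334
6. interest=⌊2281334·59/10000⌋=13459; principal=99588-13459=86129; balance=2281334-86129=2195205
7. interest=⌊2195205·59/10000⌋=12951; principal=99588-12951=86637; balance=2195205-86637=2108568
8. interest=⌊2108568·59/10000⌋=12440; principal=99588-12440=87148; balance=2108568-87148=2021420
9. interest=⌊2021420·59/10000⌋=11926; principal=99588-11926=87662; balance=2021420-87662=1933758
10. interest=⌊1933758·59/10000⌋=11409; principal=99588-11409=88179; balance=1933758-88179=1845579
11. interest=⌊1845579·59/10000⌋=10888; principal=99588-10888=88700; balance=1845579-88700=1756879
12. interest=⌊1756879·59/10000⌋=10365; principal=99588-10365=89223; balance=1756879-89223=1667656
13. interest=⌊1667656·59/10000⌋=9839; principal=99588-9839=89749; balance=1667656-89749=1577907
14. interest=⌊1577907·59/10000⌋=9309; principal=99588-9309=90279; balance=1577907-90279=1487628
15. interest=⌊1487628·59/10000⌋=8777; principal=99588-8777=90811; balance=1487628-90811=1396817
16. interest=⌊1396817·59/10000⌋=8241; principal=99588-8241=91347; balance=1396817-91347=1305470
17. interest=⌊1305470·59/10000⌋=7702; principal=99588-7702=91886; balance=1305470-91886=1213584
18. interest=⌊1213584·59/10000⌋=7160; principal=99588-7160=92428; balance=1213584-92428=1121156
19. interest=⌊1121156·59/10000⌋=6614; principal=99588-6614=92974; balance=1121156-92974=1028182
20. interest=⌊1028182·59/10000⌋=6066; principal=99588-6066=93522; balance=1028182-93522=934660
21. interest=⌊934660·59/10000⌋=5514; principal=99588-5514=94074; balance=934660-94074=840586
22. interest=⌊840586·59/10000⌋=4959; principal=99588-4959=94629; balance=840586-94629=745957
23. interest=⌊745957·59/10000⌋=4401; principal=99588-4401=95187; balance=745957-95187=650770
24. interest=⌊650770·59/10000⌋=3839; principal=99588-3839=95749; balance=650770-95749=555021
25. interest=⌊555021·59/10000⌋=3274; principal=99588-3274=96314; balance=555021-96314=458707
26. interest=⌊458707·59/10000⌋=2706; principal=99588-2706=96882; balance=458707-96882=361825
27. interest=⌊361825·59/10000⌋=2134; principal=99588-2134=97454; balance=361825-97454=264371
28. interest=⌊264371·59/10000⌋=1559; principal=99588-1559=98029; balance=264371-98029=166342
29. interest=⌊166342·59/10000⌋=981; principal=99588-981=98607; balance=166342-98607=67735
30. interest=⌊67735·59/10000⌋=399; principal=min(99588-399,67735)=67735; balance=67735-67735=0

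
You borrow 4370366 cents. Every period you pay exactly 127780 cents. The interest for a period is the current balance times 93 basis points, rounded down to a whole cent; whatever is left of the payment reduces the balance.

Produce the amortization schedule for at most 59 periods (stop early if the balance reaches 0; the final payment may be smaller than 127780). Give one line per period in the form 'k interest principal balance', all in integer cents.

1 40644 87136 4283230
2 39834 87946 4195284
3 39016 88764 4106520
4 38190 89590 4016930
5 37357 90423 3926507
6 36516 91264 3835243
7 35667 92113 3743130
8 34811 92969 3650161
9 33946 93834 3556327
10 33073 94707 3461620
11 32193 95587 3366033
12 31304 96476 3269557
13 30406 97374 3172183
14 29501 98279 3073904
15 28587 99193 2974711
16 27664 100116 2874595
17 26733 101047 2773548
18 25793 101987 2671561
19 24845 102935 2568626
20 23888 103892 2464734
21 22922 104858 2359876
22 21946 105834 2254042
23 20962 106818 2147224
24 19969 107811 2039413
25 18966 108814 1930599
26 17954 109826 1820773
27 16933 110847 1709926
28 15902 111878 1598048
29 14861 112919 1485129
30 13811 113969 1371160
31 12751 115029 1256131
32 11682 116098 1140033
33 10602 117178 1022855
34 9512 118268 904587
35 8412 119368 785219
36 7302 120478 664741
37 6182 121598 543143
38 5051 122729 420414
39 3909 123871 296543
40 2757 125023 171520
41 1595 126185 45335
42 421 45335 0

1. interest=⌊4370366·93/10000⌋=40644; principal=127780-40644=87136; balance=4370366-87136=4283230
2. interest=⌊4283230·93/10000⌋=39834; principal=127780-39834=87946; balance=4283230-87946=4195284
3. interest=⌊4195284·93/10000⌋=39016; principal=127780-39016=88764; balance=4195284-88764=4106520
4. interest=⌊4106520·93/10000⌋=38190; principal=127780-38190=89590; balance=4106520-89590=4016930
5. interest=⌊4016930·93/10000⌋=37357; principal=127780-37357=90423; balance=4016930-90423=3926507
6. interest=⌊3926507·93/10000⌋=36516; principal=127780-36516=91264; balance=3926507-91264=3835243
7. interest=⌊3835243·93/10000⌋=35667; principal=127780-35667=92113; balance=3835243-92113=3743130
8. interest=⌊3743130·93/10000⌋=34811; principal=127780-34811=92969; balance=3743130-92969=3650161
9. interest=⌊3650161·93/10000⌋=33946; principal=127780-33946=93834; balance=3650161-93834=3556327
10. interest=⌊3556327·93/10000⌋=33073; principal=127780-33073=94707; balance=3556327-94707=3461620
11. interest=⌊3461620·93/10000⌋=32193; principal=127780-32193=95587; balance=3461620-95587=3366033
12. interest=⌊3366033·93/10000⌋=31304; principal=127780-31304=96476; balance=3366033-96476=3269557
13. interest=⌊3269557·93/10000⌋=30406; principal=127780-30406=97374; balance=3269557-97374=3172183
14. interest=⌊3172183·93/10000⌋=29501; principal=127780-29501=98279; balance=3172183-98279=3073904
15. interest=⌊3073904·93/10000⌋=28587; principal=127780-28587=99193; balance=3073904-99193=2974711
16. interest=⌊2974711·93/10000⌋=27664; principal=127780-27664=100116; balance=2974711-100116=2874595
17. interest=⌊2874595·93/10000⌋=26733; principal=127780-26733=101047; balance=2874595-101047=2773548
18. interest=⌊2773548·93/10000⌋=25793; principal=127780-25793=101987; balance=2773548-101987=2671561
19. interest=⌊2671561·93/10000⌋=24845; principal=127780-24845=102935; balance=2671561-102935=2568626
20. interest=⌊2568626·93/10000⌋=23888; principal=127780-23888=103892; balance=2568626-103892=2464734
21. interest=⌊2464734·93/10000⌋=22922; principal=127780-22922=104858; balance=2464734-104858=2359876
22. interest=⌊2359876·93/10000⌋=21946; principal=127780-21946=105834; balance=2359876-105834=2254042
23. interest=⌊2254042·93/10000⌋=20962; principal=127780-20962=106818; balance=2254042-106818=2147224
24. interest=⌊2147224·93/10000⌋=19969; principal=127780-19969=107811; balance=2147224-107811=2039413
25. interest=⌊2039413·93/10000⌋=18966; principal=127780-18966=108814; balance=2039413-108814=1930599
26. interest=⌊1930599·93/10000⌋=17954; principal=127780-17954=109826; balance=1930599-109826=1820773
27. interest=⌊1820773·93/10000⌋=16933; principal=127780-16933=110847; balance=1820773-110847=1709926
28. interest=⌊1709926·93/10000⌋=15902; principal=127780-15902=111878; balance=1709926-111878=1598048
29. interest=⌊1598048·93/10000⌋=14861; principal=127780-14861=112919; balance=1598048-112919=1485129
30. interest=⌊1485129·93/10000⌋=13811; principal=127780-13811=113969; balance=1485129-113969=1371160
31. interest=⌊1371160·93/10000⌋=12751; principal=127780-12751=115029; balance=1371160-115029=1256131
32. interest=⌊1256131·93/10000⌋=11682; principal=127780-11682=116098; balance=1256131-116098=1140033
33. interest=⌊1140033·93/10000⌋=10602; principal=127780-10602=117178; balance=1140033-117178=1022855
34. interest=⌊1022855·93/10000⌋=9512; principal=127780-9512=118268; balance=1022855-118268=904587
35. interest=⌊904587·93/10000⌋=8412; principal=127780-8412=119368; balance=904587-119368=785219
36. interest=⌊785219·93/10000⌋=7302; principal=127780-7302=120478; balance=785219-120478=664741
37. interest=⌊664741·93/10000⌋=6182; principal=127780-6182=121598; balance=664741-121598=543143
38. interest=⌊543143·93/10000⌋=5051; principal=127780-5051=122729; balance=543143-122729=420414
39. interest=⌊420414·93/10000⌋=3909; principal=127780-3909=123871; balance=420414-123871=296543
40. interest=⌊296543·93/10000⌋=2757; principal=127780-2757=125023; balance=296543-125023=171520
41. interest=⌊171520·93/10000⌋=1595; principal=127780-1595=126185; balance=171520-126185=45335
42. interest=⌊45335·93/10000⌋=421; principal=min(127780-421,45335)=45335; balance=45335-45335=0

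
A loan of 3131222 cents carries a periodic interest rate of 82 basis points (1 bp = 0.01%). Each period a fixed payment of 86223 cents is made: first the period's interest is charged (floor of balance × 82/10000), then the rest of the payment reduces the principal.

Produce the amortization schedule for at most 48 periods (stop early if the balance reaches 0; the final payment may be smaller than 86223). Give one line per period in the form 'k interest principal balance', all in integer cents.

1. interest=⌊3131222·82/10000⌋=25676; principal=86223-25676=60547; balance=3131222-60547=3070675
2. interest=⌊3070675·82/10000⌋=25179; principal=86223-25179=61044; balance=3070675-61044=3009631
3. interest=⌊3009631·82/10000⌋=24678; principal=86223-24678=61545; balance=3009631-61545=2948086
4. interest=⌊2948086·82/10000⌋=24174; principal=86223-24174=62049; balance=2948086-62049=2886037
5. interest=⌊2886037·82/10000⌋=23665; principal=86223-23665=62558; balance=2886037-62558=2823479
6. interest=⌊2823479·82/10000⌋=23152; principal=86223-23152=63071; balance=2823479-63071=2760408
7. interest=⌊2760408·82/10000⌋=22635; principal=86223-22635=63588; balance=2760408-63588=2696820
8. interest=⌊2696820·82/10000⌋=22113; principal=86223-22113=64110; balance=2696820-64110=2632710
9. interest=⌊2632710·82/10000⌋=21588; principal=86223-21588=64635; balance=2632710-64635=2568075
10. interest=⌊2568075·82/10000⌋=21058; principal=86223-21058=65165; balance=2568075-65165=2502910
11. interest=⌊2502910·82/10000⌋=20523; principal=86223-20523=65700; balance=2502910-65700=2437210
12. interest=⌊2437210·82/10000⌋=19985; principal=86223-19985=66238; balance=2437210-66238=2370972
13. interest=⌊2370972·82/10000⌋=19441; principal=86223-19441=66782; balance=2370972-66782=2304190
14. interest=⌊2304190·82/10000⌋=18894; principal=86223-18894=67329; balance=2304190-67329=2236861
15. interest=⌊2236861·82/10000⌋=18342; principal=86223-18342=67881; balance=2236861-67881=2168980
16. interest=⌊2168980·82/10000⌋=17785; principal=86223-17785=68438; balance=2168980-68438=2100542
17. interest=⌊2100542·82/10000⌋=17224; principal=86223-17224=68999; balance=2100542-68999=2031543
18. interest=⌊2031543·82/10000⌋=16658; principal=86223-16658=69565; balance=2031543-69565=1961978
19. interest=⌊1961978·82/10000⌋=16088; principal=86223-16088=70135; balance=1961978-70135=1891843
20. interest=⌊1891843·82/10000⌋=15513; principal=86223-15513=70710; balance=1891843-70710=1821133
21. interest=⌊1821133·82/10000⌋=14933; principal=86223-14933=71290; balance=1821133-71290=1749843
22. interest=⌊1749843·82/10000⌋=14348; principal=86223-14348=71875; balance=1749843-71875=1677968
23. interest=⌊1677968·82/10000⌋=13759; principal=86223-13759=72464; balance=1677968-72464=1605504
24. interest=⌊1605504·82/10000⌋=13165; principal=86223-13165=73058; balance=1605504-73058=1532446
25. interest=⌊1532446·82/10000⌋=12566; principal=86223-12566=73657; balance=1532446-73657=1458789
26. interest=⌊1458789·82/10000⌋=11962; principal=86223-11962=74261; balance=1458789-74261=1384528
27. interest=⌊1384528·82/10000⌋=11353; principal=86223-11353=74870; balance=1384528-74870=1309658
28. interest=⌊1309658·82/10000⌋=10739; principal=86223-10739=75484; balance=1309658-75484=1234174
29. interest=⌊1234174·82/10000⌋=10120; principal=86223-10120=76103; balance=1234174-76103=1158071
30. interest=⌊1158071·82/10000⌋=9496; principal=86223-9496=76727; balance=1158071-76727=1081344
31. interest=⌊1081344·82/10000⌋=8867; principal=86223-8867=77356; balance=1081344-77356=1003988
32. interest=⌊1003988·82/10000⌋=8232; principal=86223-8232=77991; balance=1003988-77991=925997
33. interest=⌊925997·82/10000⌋=7593; principal=86223-7593=78630; balance=925997-78630=847367
34. interest=⌊847367·82/10000⌋=6948; principal=86223-6948=79275; balance=847367-79275=768092
35. interest=⌊768092·82/10000⌋=6298; principal=86223-6298=79925; balance=768092-79925=688167
36. interest=⌊688167·82/10000⌋=5642; principal=86223-5642=80581; balance=688167-80581=607586
37. interest=⌊607586·82/10000⌋=4982; principal=86223-4982=81241; balance=607586-81241=526345
38. interest=⌊526345·82/10000⌋=4316; principal=86223-4316=81907; balance=526345-81907=444438
39. interest=⌊444438·82/10000⌋=3644; principal=86223-3644=82579; balance=444438-82579=361859
40. interest=⌊361859·82/10000⌋=2967; principal=86223-2967=83256; balance=361859-83256=278603
41. interest=⌊278603·82/10000⌋=2284; principal=86223-2284=83939; balance=278603-83939=194664
42. interest=⌊194664·82/10000⌋=1596; principal=86223-1596=84627; balance=194664-84627=110037
43. interest=⌊110037·82/10000⌋=902; principal=86223-902=85321; balance=110037-85321=24716
44. interest=⌊24716·82/10000⌋=202; principal=min(86223-202,24716)=24716; balance=24716-24716=0

1 25676 60547 3070675
2 25179 61044 3009631
3 24678 61545 2948086
4 24174 62049 2886037
5 23665 62558 2823479
6 23152 63071 2760408
7 22635 63588 2696820
8 22113 64110 2632710
9 21588 64635 2568075
10 21058 65165 2502910
11 20523 65700 2437210
12 19985 66238 2370972
13 19441 66782 2304190
14 18894 67329 2236861
15 18342 67881 2168980
16 17785 68438 2100542
17 17224 68999 2031543
18 16658 69565 1961978
19 16088 70135 1891843
20 15513 70710 1821133
21 14933 71290 1749843
22 14348 71875 1677968
23 13759 72464 1605504
24 13165 73058 1532446
25 12566 73657 1458789
26 11962 74261 1384528
27 11353 74870 1309658
28 10739 75484 1234174
29 10120 76103 1158071
30 9496 76727 1081344
31 8867 77356 1003988
32 8232 77991 925997
33 7593 78630 847367
34 6948 79275 768092
35 6298 79925 688167
36 5642 80581 607586
37 4982 81241 526345
38 4316 81907 444438
39 3644 82579 361859
40 2967 83256 278603
41 2284 83939 194664
42 1596 84627 110037
43 902 85321 24716
44 202 24716 0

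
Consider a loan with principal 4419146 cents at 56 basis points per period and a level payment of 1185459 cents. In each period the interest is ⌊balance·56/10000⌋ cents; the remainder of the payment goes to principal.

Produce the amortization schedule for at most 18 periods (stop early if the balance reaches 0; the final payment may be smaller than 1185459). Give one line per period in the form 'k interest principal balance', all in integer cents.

1. interest=⌊4419146·56/10000⌋=24747; principal=1185459-24747=1160712; balance=4419146-1160712=3258434
2. interest=⌊3258434·56/10000⌋=18247; principal=1185459-18247=1167212; balance=3258434-1167212=2091222
3. interest=⌊2091222·56/10000⌋=11710; principal=1185459-11710=1173749; balance=2091222-1173749=917473
4. interest=⌊917473·56/10000⌋=5137; principal=min(1185459-5137,917473)=917473; balance=917473-917473=0

1 24747 1160712 3258434
2 18247 1167212 2091222
3 11710 1173749 917473
4 5137 917473 0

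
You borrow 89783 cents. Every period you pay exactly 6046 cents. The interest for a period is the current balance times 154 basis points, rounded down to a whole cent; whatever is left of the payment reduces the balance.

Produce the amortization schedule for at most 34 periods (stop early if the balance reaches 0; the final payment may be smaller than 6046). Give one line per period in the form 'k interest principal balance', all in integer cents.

1 1382 4664 85119
2 1310 4736 80383
3 1237 4809 75574
4 1163 4883 70691
5 1088 4958 65733
6 1012 5034 60699
7 934 5112 55587
8 856 5190 50397
9 776 5270 45127
10 694 5352 39775
11 612 5434 34341
12 528 5518 28823
13 443 5603 23220
14 357 5689 17531
15 269 5777 11754
16 181 5865 5889
17 90 5889 0

1. interest=⌊89783·154/10000⌋=1382; principal=6046-1382=4664; balance=89783-4664=85119
2. interest=⌊85119·154/10000⌋=1310; principal=6046-1310=4736; balance=85119-4736=80383
3. interest=⌊80383·154/10000⌋=1237; principal=6046-1237=4809; balance=80383-4809=75574
4. interest=⌊75574·154/10000⌋=1163; principal=6046-1163=4883; balance=75574-4883=70691
5. interest=⌊70691·154/10000⌋=1088; principal=6046-1088=4958; balance=70691-4958=65733
6. interest=⌊65733·154/10000⌋=1012; principal=6046-1012=5034; balance=65733-5034=60699
7. interest=⌊60699·154/10000⌋=934; principal=6046-934=5112; balance=60699-5112=55587
8. interest=⌊55587·154/10000⌋=856; principal=6046-856=5190; balance=55587-5190=50397
9. interest=⌊50397·154/10000⌋=776; principal=6046-776=5270; balance=50397-5270=45127
10. interest=⌊45127·154/10000⌋=694; principal=6046-694=5352; balance=45127-5352=39775
11. interest=⌊39775·154/10000⌋=612; principal=6046-612=5434; balance=39775-5434=34341
12. interest=⌊34341·154/10000⌋=528; principal=6046-528=5518; balance=34341-5518=28823
13. interest=⌊28823·154/10000⌋=443; principal=6046-443=5603; balance=28823-5603=23220
14. interest=⌊23220·154/10000⌋=357; principal=6046-357=5689; balance=23220-5689=17531
15. interest=⌊17531·154/10000⌋=269; principal=6046-269=5777; balance=17531-5777=11754
16. interest=⌊11754·154/10000⌋=181; principal=6046-181=5865; balance=11754-5865=5889
17. interest=⌊5889·154/10000⌋=90; principal=min(6046-90,5889)=5889; balance=5889-5889=0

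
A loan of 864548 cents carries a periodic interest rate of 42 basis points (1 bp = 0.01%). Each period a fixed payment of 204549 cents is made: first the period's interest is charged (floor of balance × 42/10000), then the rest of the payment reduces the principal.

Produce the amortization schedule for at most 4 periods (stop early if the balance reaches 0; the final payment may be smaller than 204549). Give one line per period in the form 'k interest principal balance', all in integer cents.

1 3631 200918 663630
2 2787 201762 461868
3 1939 202610 259258
4 1088 203461 55797

1. interest=⌊864548·42/10000⌋=3631; principal=204549-3631=200918; balance=864548-200918=663630
2. interest=⌊663630·42/10000⌋=2787; principal=204549-2787=201762; balance=663630-201762=461868
3. interest=⌊461868·42/10000⌋=1939; principal=204549-1939=202610; balance=461868-202610=259258
4. interest=⌊259258·42/10000⌋=1088; principal=204549-1088=203461; balance=259258-203461=55797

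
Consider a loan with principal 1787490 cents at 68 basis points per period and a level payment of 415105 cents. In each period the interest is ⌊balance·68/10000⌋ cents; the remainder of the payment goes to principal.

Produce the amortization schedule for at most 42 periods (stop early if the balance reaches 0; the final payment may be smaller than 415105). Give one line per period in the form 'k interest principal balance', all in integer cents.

1 12154 402951 1384539
2 9414 405691 978848
3 6656 408449 570399
4 3878 411227 159172
5 1082 159172 0

1. interest=⌊1787490·68/10000⌋=12154; principal=415105-12154=402951; balance=1787490-402951=1384539
2. interest=⌊1384539·68/10000⌋=9414; principal=415105-9414=405691; balance=1384539-405691=978848
3. interest=⌊978848·68/10000⌋=6656; principal=415105-6656=408449; balance=978848-408449=570399
4. interest=⌊570399·68/10000⌋=3878; principal=415105-3878=411227; balance=570399-411227=159172
5. interest=⌊159172·68/10000⌋=1082; principal=min(415105-1082,159172)=159172; balance=159172-159172=0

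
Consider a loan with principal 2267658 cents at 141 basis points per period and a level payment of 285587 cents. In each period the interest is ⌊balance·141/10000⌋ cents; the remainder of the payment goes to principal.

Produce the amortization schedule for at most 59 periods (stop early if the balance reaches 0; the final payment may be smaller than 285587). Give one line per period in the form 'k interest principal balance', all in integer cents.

1. interest=⌊2267658·141/10000⌋=31973; principal=285587-31973=253614; balance=2267658-253614=2014044
2. interest=⌊2014044·141/10000⌋=28398; principal=285587-28398=257189; balance=2014044-257189=1756855
3. interest=⌊1756855·141/10000⌋=24771; principal=285587-24771=260816; balance=1756855-260816=1496039
4. interest=⌊1496039·141/10000⌋=21094; principal=285587-21094=264493; balance=1496039-264493=1231546
5. interest=⌊1231546·141/10000⌋=17364; principal=285587-17364=268223; balance=1231546-268223=963323
6. interest=⌊963323·141/10000⌋=13582; principal=285587-13582=272005; balance=963323-272005=691318
7. interest=⌊691318·141/10000⌋=9747; principal=285587-9747=275840; balance=691318-275840=415478
8. interest=⌊415478·141/10000⌋=5858; principal=285587-5858=279729; balance=415478-279729=135749
9. interest=⌊135749·141/10000⌋=1914; principal=min(285587-1914,135749)=135749; balance=135749-135749=0

1 31973 253614 2014044
2 28398 257189 1756855
3 24771 260816 1496039
4 21094 264493 1231546
5 17364 268223 963323
6 13582 272005 691318
7 9747 275840 415478
8 5858 279729 135749
9 1914 135749 0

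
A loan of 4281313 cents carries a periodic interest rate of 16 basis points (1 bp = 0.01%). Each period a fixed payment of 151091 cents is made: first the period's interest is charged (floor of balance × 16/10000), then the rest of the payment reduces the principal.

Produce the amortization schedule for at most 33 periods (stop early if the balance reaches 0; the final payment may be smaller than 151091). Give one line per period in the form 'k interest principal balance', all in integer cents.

1. interest=⌊4281313·16/10000⌋=6850; principal=151091-6850=144241; balance=4281313-144241=4137072
2. interest=⌊4137072·16/10000⌋=6619; principal=151091-6619=144472; balance=4137072-144472=3992600
3. interest=⌊3992600·16/10000⌋=6388; principal=151091-6388=144703; balance=3992600-144703=3847897
4. interest=⌊3847897·16/10000⌋=6156; principal=151091-6156=144935; balance=3847897-144935=3702962
5. interest=⌊3702962·16/10000⌋=5924; principal=151091-5924=145167; balance=3702962-145167=3557795
6. interest=⌊3557795·16/10000⌋=5692; principal=151091-5692=145399; balance=3557795-145399=3412396
7. interest=⌊3412396·16/10000⌋=5459; principal=151091-5459=145632; balance=3412396-145632=3266764
8. interest=⌊3266764·16/10000⌋=5226; principal=151091-5226=145865; balance=3266764-145865=3120899
9. interest=⌊3120899·16/10000⌋=4993; principal=151091-4993=146098; balance=3120899-146098=2974801
10. interest=⌊2974801·16/10000⌋=4759; principal=151091-4759=146332; balance=2974801-146332=2828469
11. interest=⌊2828469·16/10000⌋=4525; principal=151091-4525=146566; balance=2828469-146566=2681903
12. interest=⌊2681903·16/10000⌋=4291; principal=151091-4291=146800; balance=2681903-146800=2535103
13. interest=⌊2535103·16/10000⌋=4056; principal=151091-4056=147035; balance=2535103-147035=2388068
14. interest=⌊2388068·16/10000⌋=3820; principal=151091-3820=147271; balance=2388068-147271=2240797
15. interest=⌊2240797·16/10000⌋=3585; principal=151091-3585=147506; balance=2240797-147506=2093291
16. interest=⌊2093291·16/10000⌋=3349; principal=151091-3349=147742; balance=2093291-147742=1945549
17. interest=⌊1945549·16/10000⌋=3112; principal=151091-3112=147979; balance=1945549-147979=1797570
18. interest=⌊1797570·16/10000⌋=2876; principal=151091-2876=148215; balance=1797570-148215=1649355
19. interest=⌊1649355·16/10000⌋=2638; principal=151091-2638=148453; balance=1649355-148453=1500902
20. interest=⌊1500902·16/10000⌋=2401; principal=151091-2401=148690; balance=1500902-148690=1352212
21. interest=⌊1352212·16/10000⌋=2163; principal=151091-2163=148928; balance=1352212-148928=1203284
22. interest=⌊1203284·16/10000⌋=1925; principal=151091-1925=149166; balance=1203284-149166=1054118
23. interest=⌊1054118·16/10000⌋=1686; principal=151091-1686=149405; balance=1054118-149405=904713
24. interest=⌊904713·16/10000⌋=1447; principal=151091-1447=149644; balance=904713-149644=755069
25. interest=⌊755069·16/10000⌋=1208; principal=151091-1208=149883; balance=755069-149883=605186
26. interest=⌊605186·16/10000⌋=968; principal=151091-968=150123; balance=605186-150123=455063
27. interest=⌊455063·16/10000⌋=728; principal=151091-728=150363; balance=455063-150363=304700
28. interest=⌊304700·16/10000⌋=487; principal=151091-487=150604; balance=304700-150604=154096
29. interest=⌊154096·16/10000⌋=246; principal=151091-246=150845; balance=154096-150845=3251
30. interest=⌊3251·16/10000⌋=5; principal=min(151091-5,3251)=3251; balance=3251-3251=0

1 6850 144241 4137072
2 6619 144472 3992600
3 6388 144703 3847897
4 6156 144935 3702962
5 5924 145167 3557795
6 5692 145399 3412396
7 5459 145632 3266764
8 5226 145865 3120899
9 4993 146098 2974801
10 4759 146332 2828469
11 4525 146566 2681903
12 4291 146800 2535103
13 4056 147035 2388068
14 3820 147271 2240797
15 3585 147506 2093291
16 3349 147742 1945549
17 3112 147979 1797570
18 2876 148215 1649355
19 2638 148453 1500902
20 2401 148690 1352212
21 2163 148928 1203284
22 1925 149166 1054118
23 1686 149405 904713
24 1447 149644 755069
25 1208 149883 605186
26 968 150123 455063
27 728 150363 304700
28 487 150604 154096
29 246 150845 3251
30 5 3251 0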